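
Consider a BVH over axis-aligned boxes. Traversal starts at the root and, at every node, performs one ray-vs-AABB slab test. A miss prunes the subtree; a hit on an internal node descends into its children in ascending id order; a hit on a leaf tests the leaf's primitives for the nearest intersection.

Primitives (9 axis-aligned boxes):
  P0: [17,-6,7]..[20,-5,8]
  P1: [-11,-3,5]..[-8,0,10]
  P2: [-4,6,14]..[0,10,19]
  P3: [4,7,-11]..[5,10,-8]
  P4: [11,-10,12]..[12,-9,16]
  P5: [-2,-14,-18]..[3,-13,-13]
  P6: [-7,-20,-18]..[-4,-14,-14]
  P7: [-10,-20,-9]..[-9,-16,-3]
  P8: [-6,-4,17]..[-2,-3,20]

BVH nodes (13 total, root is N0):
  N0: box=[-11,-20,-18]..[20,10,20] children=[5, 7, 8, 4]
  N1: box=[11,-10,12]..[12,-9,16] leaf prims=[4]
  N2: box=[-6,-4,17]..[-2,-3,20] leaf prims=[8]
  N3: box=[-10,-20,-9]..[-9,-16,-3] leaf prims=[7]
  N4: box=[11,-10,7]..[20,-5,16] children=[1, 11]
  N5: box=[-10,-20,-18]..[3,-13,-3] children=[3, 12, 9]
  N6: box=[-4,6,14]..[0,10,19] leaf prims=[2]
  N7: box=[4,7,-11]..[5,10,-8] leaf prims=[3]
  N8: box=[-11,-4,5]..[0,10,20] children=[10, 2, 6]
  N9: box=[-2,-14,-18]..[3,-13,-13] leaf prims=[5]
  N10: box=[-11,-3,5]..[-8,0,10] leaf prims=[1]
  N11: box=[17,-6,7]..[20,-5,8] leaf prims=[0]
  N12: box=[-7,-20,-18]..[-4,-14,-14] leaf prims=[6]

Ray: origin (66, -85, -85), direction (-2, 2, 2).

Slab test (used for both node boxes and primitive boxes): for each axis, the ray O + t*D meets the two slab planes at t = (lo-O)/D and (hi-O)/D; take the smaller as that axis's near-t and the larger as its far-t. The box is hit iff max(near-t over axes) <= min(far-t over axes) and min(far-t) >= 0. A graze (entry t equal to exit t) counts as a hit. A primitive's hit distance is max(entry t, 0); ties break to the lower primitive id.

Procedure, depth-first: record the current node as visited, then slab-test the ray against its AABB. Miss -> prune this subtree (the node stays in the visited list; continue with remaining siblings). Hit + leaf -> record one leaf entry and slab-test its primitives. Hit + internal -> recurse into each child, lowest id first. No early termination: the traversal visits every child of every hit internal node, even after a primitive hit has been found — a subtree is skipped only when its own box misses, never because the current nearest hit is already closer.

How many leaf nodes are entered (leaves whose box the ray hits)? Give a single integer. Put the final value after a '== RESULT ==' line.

Walk:
N0 x:[23,77/2] y:[65/2,95/2] z:[67/2,105/2] -> hit [67/2,77/2], descend [4, 5, 7, 8]
  N4 x:[23,55/2] y:[75/2,40] z:[46,101/2] -> miss, prune
  N5 x:[63/2,38] y:[65/2,36] z:[67/2,41] -> hit [67/2,36], descend [3, 9, 12]
    N3 x:[75/2,38] y:[65/2,69/2] z:[38,41] -> miss, prune
    N9 x:[63/2,34] y:[71/2,36] z:[67/2,36] -> miss, prune
    N12 x:[35,73/2] y:[65/2,71/2] z:[67/2,71/2] -> hit [35,71/2] leaf, test {P6@t=35}
  N7 x:[61/2,31] y:[46,95/2] z:[37,77/2] -> miss, prune
  N8 x:[33,77/2] y:[81/2,95/2] z:[45,105/2] -> miss, prune

order=[0, 4, 5, 3, 9, 12, 7, 8]  |boxes|=8  |leaves|=1  hit=P6

== RESULT ==
1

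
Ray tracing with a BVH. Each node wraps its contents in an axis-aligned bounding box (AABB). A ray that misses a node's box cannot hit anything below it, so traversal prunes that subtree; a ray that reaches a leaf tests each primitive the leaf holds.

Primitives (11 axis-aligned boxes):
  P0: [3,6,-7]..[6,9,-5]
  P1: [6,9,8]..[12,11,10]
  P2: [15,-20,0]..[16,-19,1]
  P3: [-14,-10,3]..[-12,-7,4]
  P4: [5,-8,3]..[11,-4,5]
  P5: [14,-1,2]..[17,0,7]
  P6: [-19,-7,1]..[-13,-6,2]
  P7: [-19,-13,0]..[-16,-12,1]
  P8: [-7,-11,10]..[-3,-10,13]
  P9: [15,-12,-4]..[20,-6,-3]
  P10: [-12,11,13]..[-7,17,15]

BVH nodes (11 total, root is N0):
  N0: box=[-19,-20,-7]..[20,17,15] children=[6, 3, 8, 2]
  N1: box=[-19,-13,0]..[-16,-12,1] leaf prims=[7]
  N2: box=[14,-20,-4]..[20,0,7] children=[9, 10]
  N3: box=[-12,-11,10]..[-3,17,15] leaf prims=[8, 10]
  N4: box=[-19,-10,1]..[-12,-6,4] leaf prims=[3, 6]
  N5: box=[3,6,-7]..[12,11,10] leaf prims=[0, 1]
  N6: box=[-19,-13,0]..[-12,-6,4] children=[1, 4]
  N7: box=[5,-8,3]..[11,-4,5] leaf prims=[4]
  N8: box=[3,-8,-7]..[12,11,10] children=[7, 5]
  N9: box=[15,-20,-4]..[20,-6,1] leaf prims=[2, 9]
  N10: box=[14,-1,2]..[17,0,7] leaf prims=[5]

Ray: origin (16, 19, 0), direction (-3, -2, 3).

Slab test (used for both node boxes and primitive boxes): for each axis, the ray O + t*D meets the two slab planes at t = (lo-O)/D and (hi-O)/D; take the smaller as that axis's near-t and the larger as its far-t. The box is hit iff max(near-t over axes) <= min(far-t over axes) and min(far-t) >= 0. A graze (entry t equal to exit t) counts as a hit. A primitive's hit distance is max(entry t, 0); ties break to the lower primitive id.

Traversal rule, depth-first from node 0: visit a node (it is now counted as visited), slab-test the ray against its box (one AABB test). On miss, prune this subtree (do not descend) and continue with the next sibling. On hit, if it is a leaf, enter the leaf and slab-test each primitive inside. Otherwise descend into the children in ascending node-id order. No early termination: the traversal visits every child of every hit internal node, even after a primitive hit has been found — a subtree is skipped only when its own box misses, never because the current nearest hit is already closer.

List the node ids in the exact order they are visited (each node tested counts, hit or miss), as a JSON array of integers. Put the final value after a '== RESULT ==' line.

Trace the traversal:
N0 x:[-4/3,35/3] y:[1,39/2] z:[-7/3,5] -> hit [1,5], descend [2, 3, 6, 8]
  N2 x:[-4/3,2/3] y:[19/2,39/2] z:[-4/3,7/3] -> miss, prune
  N3 x:[19/3,28/3] y:[1,15] z:[10/3,5] -> miss, prune
  N6 x:[28/3,35/3] y:[25/2,16] z:[0,4/3] -> miss, prune
  N8 x:[4/3,13/3] y:[4,27/2] z:[-7/3,10/3] -> miss, prune

order=[0, 2, 3, 6, 8]  |boxes|=5  |leaves|=0  hit=miss

== RESULT ==
[0, 2, 3, 6, 8]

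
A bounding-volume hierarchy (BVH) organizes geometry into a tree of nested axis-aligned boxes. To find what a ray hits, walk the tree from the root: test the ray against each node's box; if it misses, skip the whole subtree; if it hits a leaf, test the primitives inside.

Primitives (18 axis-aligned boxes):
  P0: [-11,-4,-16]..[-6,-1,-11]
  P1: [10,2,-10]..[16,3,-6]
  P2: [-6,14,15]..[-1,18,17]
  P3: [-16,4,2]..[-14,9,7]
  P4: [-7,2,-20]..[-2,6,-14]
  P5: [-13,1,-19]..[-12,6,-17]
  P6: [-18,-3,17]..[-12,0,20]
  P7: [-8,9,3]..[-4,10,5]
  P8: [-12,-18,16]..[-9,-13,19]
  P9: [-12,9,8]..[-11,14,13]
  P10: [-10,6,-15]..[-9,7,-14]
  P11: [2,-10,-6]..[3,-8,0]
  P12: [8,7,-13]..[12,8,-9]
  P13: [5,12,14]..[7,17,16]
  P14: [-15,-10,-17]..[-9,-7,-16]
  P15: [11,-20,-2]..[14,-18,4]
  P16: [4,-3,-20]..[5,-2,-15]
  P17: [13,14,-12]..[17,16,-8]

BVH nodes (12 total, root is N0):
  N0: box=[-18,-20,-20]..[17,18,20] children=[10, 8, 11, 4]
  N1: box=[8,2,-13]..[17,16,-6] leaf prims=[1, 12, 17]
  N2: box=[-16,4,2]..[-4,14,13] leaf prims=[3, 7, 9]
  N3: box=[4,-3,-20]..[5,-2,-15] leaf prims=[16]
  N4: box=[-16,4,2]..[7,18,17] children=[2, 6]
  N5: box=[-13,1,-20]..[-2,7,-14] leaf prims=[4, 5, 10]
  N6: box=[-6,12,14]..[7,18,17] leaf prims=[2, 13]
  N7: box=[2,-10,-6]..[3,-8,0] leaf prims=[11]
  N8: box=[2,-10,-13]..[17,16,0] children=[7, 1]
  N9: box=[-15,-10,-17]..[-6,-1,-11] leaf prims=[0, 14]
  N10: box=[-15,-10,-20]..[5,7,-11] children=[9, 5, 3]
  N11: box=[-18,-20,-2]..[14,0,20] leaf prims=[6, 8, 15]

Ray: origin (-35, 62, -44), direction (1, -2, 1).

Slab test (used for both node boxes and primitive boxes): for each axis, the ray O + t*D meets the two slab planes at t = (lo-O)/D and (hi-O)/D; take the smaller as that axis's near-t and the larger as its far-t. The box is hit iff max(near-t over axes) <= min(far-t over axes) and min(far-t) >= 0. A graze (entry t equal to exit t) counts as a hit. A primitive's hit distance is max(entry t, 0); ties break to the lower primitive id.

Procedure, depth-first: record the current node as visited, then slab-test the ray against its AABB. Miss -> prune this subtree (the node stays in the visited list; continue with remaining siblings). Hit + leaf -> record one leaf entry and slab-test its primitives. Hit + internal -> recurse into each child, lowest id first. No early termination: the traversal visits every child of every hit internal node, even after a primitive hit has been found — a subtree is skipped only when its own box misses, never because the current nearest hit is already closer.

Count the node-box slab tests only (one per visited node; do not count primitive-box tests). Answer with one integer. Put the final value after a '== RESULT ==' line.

Trace the traversal:
N0 x:[17,52] y:[22,41] z:[24,64] -> hit [24,41], descend [4, 8, 10, 11]
  N4 x:[19,42] y:[22,29] z:[46,61] -> miss, prune
  N8 x:[37,52] y:[23,36] z:[31,44] -> miss, prune
  N10 x:[20,40] y:[55/2,36] z:[24,33] -> hit [55/2,33], descend [3, 5, 9]
    N3 x:[39,40] y:[32,65/2] z:[24,29] -> miss, prune
    N5 x:[22,33] y:[55/2,61/2] z:[24,30] -> hit [55/2,30] leaf, test {P4@t=28, P5(miss), P10(miss)}
    N9 x:[20,29] y:[63/2,36] z:[27,33] -> miss, prune
  N11 x:[17,49] y:[31,41] z:[42,64] -> miss, prune

Summary -> nodes [0, 4, 8, 10, 3, 5, 9, 11]; box-tests=8; leaf-entries=1; first=P4

== RESULT ==
8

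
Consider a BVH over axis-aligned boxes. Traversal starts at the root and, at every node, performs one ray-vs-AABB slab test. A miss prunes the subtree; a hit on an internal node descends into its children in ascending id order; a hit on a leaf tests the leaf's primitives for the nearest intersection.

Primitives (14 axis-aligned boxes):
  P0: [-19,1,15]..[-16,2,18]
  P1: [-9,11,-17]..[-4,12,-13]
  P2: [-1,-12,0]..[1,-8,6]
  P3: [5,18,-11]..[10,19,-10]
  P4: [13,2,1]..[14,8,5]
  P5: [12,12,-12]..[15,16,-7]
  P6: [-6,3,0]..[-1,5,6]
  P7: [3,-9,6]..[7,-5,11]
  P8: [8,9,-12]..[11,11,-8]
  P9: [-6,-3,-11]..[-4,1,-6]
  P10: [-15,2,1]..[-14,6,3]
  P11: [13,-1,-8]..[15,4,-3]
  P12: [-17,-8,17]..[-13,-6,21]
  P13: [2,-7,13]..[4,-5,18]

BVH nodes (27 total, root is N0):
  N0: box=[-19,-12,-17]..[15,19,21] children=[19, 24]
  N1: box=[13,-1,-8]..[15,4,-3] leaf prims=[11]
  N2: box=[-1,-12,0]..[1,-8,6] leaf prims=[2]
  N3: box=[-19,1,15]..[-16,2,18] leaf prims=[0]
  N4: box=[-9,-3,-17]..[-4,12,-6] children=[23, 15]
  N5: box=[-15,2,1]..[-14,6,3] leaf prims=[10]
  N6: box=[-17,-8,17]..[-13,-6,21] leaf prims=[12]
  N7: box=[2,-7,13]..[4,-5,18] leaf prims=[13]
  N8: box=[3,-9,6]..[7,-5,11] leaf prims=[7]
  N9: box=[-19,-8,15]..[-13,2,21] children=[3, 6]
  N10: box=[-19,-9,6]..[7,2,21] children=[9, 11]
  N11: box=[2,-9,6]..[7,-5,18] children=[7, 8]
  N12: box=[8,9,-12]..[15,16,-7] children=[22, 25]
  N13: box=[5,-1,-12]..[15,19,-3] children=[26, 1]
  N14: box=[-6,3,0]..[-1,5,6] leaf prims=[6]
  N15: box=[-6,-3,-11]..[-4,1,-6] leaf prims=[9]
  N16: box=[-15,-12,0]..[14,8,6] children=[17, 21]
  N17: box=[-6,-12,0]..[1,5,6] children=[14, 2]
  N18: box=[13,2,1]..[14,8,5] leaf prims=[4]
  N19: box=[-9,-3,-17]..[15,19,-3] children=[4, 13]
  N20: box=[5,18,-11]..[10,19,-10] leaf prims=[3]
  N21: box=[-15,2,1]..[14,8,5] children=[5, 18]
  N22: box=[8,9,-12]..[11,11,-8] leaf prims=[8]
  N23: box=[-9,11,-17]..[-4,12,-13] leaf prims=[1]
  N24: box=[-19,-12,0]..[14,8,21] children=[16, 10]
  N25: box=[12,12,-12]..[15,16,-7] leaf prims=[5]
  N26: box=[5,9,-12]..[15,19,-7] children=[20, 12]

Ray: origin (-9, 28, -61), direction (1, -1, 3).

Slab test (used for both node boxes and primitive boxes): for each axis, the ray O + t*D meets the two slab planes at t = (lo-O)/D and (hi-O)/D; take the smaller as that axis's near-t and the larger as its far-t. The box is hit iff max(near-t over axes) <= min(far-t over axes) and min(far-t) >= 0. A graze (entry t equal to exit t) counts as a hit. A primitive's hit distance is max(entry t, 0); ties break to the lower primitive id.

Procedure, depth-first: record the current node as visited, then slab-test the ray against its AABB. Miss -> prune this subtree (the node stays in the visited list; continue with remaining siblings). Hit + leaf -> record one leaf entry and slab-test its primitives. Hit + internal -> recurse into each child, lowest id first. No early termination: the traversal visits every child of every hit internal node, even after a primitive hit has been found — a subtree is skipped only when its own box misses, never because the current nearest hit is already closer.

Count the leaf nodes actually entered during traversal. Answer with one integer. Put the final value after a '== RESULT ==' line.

Walk:
N0 x:[-10,24] y:[9,40] z:[44/3,82/3] -> hit [44/3,24], descend [19, 24]
  N19 x:[0,24] y:[9,31] z:[44/3,58/3] -> hit [44/3,58/3], descend [4, 13]
    N4 x:[0,5] y:[16,31] z:[44/3,55/3] -> miss, prune
    N13 x:[14,24] y:[9,29] z:[49/3,58/3] -> hit [49/3,58/3], descend [1, 26]
      N1 x:[22,24] y:[24,29] z:[53/3,58/3] -> miss, prune
      N26 x:[14,24] y:[9,19] z:[49/3,18] -> hit [49/3,18], descend [12, 20]
        N12 x:[17,24] y:[12,19] z:[49/3,18] -> hit [17,18], descend [22, 25]
          N22 x:[17,20] y:[17,19] z:[49/3,53/3] -> hit [17,53/3] leaf, test {P8@t=17}
          N25 x:[21,24] y:[12,16] z:[49/3,18] -> miss, prune
        N20 x:[14,19] y:[9,10] z:[50/3,17] -> miss, prune
  N24 x:[-10,23] y:[20,40] z:[61/3,82/3] -> hit [61/3,23], descend [10, 16]
    N10 x:[-10,16] y:[26,37] z:[67/3,82/3] -> miss, prune
    N16 x:[-6,23] y:[20,40] z:[61/3,67/3] -> hit [61/3,67/3], descend [17, 21]
      N17 x:[3,10] y:[23,40] z:[61/3,67/3] -> miss, prune
      N21 x:[-6,23] y:[20,26] z:[62/3,22] -> hit [62/3,22], descend [5, 18]
        N5 x:[-6,-5] y:[22,26] z:[62/3,64/3] -> miss, prune
        N18 x:[22,23] y:[20,26] z:[62/3,22] -> hit [22,22] leaf, test {P4@t=22}

17 AABB tests over nodes [0, 19, 4, 13, 1, 26, 12, 22, 25, 20, 24, 10, 16, 17, 21, 5, 18]; 2 leaves entered; closest P8.

== RESULT ==
2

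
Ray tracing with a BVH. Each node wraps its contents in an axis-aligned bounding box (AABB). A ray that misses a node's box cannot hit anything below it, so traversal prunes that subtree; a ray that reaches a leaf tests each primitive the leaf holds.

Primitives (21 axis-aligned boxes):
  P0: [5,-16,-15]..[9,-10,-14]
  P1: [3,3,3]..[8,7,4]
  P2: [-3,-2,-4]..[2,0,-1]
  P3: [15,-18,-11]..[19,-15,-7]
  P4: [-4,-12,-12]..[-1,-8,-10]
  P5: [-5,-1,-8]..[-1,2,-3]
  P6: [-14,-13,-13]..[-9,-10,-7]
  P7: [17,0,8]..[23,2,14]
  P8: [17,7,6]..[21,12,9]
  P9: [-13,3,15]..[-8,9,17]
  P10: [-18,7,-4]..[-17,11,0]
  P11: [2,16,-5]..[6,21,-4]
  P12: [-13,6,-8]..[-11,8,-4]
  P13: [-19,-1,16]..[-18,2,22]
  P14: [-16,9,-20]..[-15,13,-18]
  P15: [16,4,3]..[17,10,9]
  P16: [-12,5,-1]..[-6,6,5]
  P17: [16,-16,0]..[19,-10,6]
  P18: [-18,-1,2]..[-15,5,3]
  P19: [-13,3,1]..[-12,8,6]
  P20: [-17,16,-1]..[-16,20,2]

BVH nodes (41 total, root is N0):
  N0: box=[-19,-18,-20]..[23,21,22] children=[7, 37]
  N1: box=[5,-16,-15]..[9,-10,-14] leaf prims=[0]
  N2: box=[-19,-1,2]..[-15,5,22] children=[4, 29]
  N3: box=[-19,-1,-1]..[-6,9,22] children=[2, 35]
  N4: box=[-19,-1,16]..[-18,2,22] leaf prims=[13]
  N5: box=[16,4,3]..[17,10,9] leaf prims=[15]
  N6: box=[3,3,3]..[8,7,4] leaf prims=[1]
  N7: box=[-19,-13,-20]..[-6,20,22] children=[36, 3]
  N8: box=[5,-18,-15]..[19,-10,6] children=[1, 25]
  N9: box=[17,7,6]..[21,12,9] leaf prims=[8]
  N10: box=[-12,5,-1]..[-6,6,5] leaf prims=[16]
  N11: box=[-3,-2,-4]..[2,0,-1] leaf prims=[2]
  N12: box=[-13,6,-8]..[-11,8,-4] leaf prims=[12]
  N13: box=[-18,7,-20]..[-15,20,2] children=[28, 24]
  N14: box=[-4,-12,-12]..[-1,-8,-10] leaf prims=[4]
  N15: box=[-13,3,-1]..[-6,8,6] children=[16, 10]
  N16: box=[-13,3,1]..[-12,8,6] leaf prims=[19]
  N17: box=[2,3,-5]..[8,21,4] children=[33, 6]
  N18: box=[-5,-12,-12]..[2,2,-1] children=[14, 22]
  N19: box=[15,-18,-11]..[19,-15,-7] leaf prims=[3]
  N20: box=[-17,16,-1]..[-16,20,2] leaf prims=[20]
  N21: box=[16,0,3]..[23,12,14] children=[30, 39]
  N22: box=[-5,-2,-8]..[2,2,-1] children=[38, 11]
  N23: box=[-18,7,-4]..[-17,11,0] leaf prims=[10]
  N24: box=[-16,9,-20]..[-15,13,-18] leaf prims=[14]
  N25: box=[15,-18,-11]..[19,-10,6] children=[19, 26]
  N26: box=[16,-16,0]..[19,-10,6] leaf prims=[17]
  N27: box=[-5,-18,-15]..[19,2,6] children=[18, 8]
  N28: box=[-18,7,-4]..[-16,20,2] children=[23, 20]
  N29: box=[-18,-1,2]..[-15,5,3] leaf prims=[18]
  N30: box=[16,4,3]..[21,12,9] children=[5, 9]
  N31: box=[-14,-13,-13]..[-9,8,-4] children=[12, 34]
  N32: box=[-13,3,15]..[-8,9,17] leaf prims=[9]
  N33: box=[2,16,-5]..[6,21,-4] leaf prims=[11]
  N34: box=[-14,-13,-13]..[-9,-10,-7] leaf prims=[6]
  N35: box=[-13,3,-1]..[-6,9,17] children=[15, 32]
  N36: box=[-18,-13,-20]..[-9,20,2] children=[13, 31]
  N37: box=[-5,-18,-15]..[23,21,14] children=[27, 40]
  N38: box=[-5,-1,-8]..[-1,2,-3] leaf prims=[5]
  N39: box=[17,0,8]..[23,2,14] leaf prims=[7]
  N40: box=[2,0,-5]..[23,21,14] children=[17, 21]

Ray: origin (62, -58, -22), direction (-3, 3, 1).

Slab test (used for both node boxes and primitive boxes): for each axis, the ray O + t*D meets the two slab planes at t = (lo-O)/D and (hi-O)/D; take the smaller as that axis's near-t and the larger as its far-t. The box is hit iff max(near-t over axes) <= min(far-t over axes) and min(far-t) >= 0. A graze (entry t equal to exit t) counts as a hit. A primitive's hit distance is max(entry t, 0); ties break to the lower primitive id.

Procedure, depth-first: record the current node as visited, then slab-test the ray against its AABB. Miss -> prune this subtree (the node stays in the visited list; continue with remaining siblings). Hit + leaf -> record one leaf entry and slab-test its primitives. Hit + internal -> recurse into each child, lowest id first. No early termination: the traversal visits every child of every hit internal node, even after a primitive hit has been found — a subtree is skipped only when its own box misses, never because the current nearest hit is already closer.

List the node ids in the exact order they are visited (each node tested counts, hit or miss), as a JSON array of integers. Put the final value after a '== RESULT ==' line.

Walk:
N0 x:[13,27] y:[40/3,79/3] z:[2,44] -> hit [40/3,79/3], descend [7, 37]
  N7 x:[68/3,27] y:[15,26] z:[2,44] -> hit [68/3,26], descend [3, 36]
    N3 x:[68/3,27] y:[19,67/3] z:[21,44] -> miss, prune
    N36 x:[71/3,80/3] y:[15,26] z:[2,24] -> hit [71/3,24], descend [13, 31]
      N13 x:[77/3,80/3] y:[65/3,26] z:[2,24] -> miss, prune
      N31 x:[71/3,76/3] y:[15,22] z:[9,18] -> miss, prune
  N37 x:[13,67/3] y:[40/3,79/3] z:[7,36] -> hit [40/3,67/3], descend [27, 40]
    N27 x:[43/3,67/3] y:[40/3,20] z:[7,28] -> hit [43/3,20], descend [8, 18]
      N8 x:[43/3,19] y:[40/3,16] z:[7,28] -> hit [43/3,16], descend [1, 25]
        N1 x:[53/3,19] y:[14,16] z:[7,8] -> miss, prune
        N25 x:[43/3,47/3] y:[40/3,16] z:[11,28] -> hit [43/3,47/3], descend [19, 26]
          N19 x:[43/3,47/3] y:[40/3,43/3] z:[11,15] -> hit [43/3,43/3] leaf, test {P3@t=43/3}
          N26 x:[43/3,46/3] y:[14,16] z:[22,28] -> miss, prune
      N18 x:[20,67/3] y:[46/3,20] z:[10,21] -> hit [20,20], descend [14, 22]
        N14 x:[21,22] y:[46/3,50/3] z:[10,12] -> miss, prune
        N22 x:[20,67/3] y:[56/3,20] z:[14,21] -> hit [20,20], descend [11, 38]
          N11 x:[20,65/3] y:[56/3,58/3] z:[18,21] -> miss, prune
          N38 x:[21,67/3] y:[19,20] z:[14,19] -> miss, prune
    N40 x:[13,20] y:[58/3,79/3] z:[17,36] -> hit [58/3,20], descend [17, 21]
      N17 x:[18,20] y:[61/3,79/3] z:[17,26] -> miss, prune
      N21 x:[13,46/3] y:[58/3,70/3] z:[25,36] -> miss, prune

21 AABB tests over nodes [0, 7, 3, 36, 13, 31, 37, 27, 8, 1, 25, 19, 26, 18, 14, 22, 11, 38, 40, 17, 21]; 1 leaf entered; closest P3.

== RESULT ==
[0, 7, 3, 36, 13, 31, 37, 27, 8, 1, 25, 19, 26, 18, 14, 22, 11, 38, 40, 17, 21]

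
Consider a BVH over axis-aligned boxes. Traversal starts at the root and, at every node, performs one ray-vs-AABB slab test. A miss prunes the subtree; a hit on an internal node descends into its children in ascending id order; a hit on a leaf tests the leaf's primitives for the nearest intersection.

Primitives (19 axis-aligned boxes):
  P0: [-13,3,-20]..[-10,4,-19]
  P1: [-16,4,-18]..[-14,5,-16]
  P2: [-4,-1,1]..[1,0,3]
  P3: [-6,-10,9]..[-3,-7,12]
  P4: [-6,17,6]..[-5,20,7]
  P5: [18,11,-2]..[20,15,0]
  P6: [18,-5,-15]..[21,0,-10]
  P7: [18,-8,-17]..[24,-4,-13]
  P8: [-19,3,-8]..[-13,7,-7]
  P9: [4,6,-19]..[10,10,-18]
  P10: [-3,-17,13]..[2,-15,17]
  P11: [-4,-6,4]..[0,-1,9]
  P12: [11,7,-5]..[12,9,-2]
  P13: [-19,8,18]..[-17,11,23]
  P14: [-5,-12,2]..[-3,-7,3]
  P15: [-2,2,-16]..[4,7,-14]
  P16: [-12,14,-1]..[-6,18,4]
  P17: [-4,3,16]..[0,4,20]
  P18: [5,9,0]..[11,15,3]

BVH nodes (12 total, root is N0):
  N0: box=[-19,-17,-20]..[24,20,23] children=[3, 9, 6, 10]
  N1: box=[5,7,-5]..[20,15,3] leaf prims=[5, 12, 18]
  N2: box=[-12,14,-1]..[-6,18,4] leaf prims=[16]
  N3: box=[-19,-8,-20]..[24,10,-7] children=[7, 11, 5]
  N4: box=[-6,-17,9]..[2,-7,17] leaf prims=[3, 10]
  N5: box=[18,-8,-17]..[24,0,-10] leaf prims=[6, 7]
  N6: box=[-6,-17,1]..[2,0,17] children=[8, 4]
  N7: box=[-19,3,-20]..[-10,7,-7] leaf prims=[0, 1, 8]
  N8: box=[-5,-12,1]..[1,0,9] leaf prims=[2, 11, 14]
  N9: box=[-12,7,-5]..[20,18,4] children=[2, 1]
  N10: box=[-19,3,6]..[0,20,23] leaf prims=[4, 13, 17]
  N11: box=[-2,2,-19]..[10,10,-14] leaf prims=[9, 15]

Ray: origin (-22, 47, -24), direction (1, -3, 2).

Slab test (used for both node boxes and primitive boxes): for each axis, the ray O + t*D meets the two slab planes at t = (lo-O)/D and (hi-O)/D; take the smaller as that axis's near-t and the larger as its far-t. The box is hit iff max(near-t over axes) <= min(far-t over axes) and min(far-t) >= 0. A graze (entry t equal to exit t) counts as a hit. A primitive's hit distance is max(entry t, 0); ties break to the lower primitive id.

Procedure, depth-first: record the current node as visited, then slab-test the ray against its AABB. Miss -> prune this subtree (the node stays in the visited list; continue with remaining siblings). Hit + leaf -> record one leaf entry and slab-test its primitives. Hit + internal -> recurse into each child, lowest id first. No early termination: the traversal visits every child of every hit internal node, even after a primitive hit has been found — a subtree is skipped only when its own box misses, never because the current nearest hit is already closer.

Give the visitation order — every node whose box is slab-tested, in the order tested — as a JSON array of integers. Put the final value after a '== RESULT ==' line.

Traverse from the root:
N0 x:[3,46] y:[9,64/3] z:[2,47/2] -> hit [9,64/3], descend [3, 6, 9, 10]
  N3 x:[3,46] y:[37/3,55/3] z:[2,17/2] -> miss, prune
  N6 x:[16,24] y:[47/3,64/3] z:[25/2,41/2] -> hit [16,41/2], descend [4, 8]
    N4 x:[16,24] y:[18,64/3] z:[33/2,41/2] -> hit [18,41/2] leaf, test {P3@t=18, P10(miss)}
    N8 x:[17,23] y:[47/3,59/3] z:[25/2,33/2] -> miss, prune
  N9 x:[10,42] y:[29/3,40/3] z:[19/2,14] -> hit [10,40/3], descend [1, 2]
    N1 x:[27,42] y:[32/3,40/3] z:[19/2,27/2] -> miss, prune
    N2 x:[10,16] y:[29/3,11] z:[23/2,14] -> miss, prune
  N10 x:[3,22] y:[9,44/3] z:[15,47/2] -> miss, prune

order=[0, 3, 6, 4, 8, 9, 1, 2, 10]  |boxes|=9  |leaves|=1  hit=P3

== RESULT ==
[0, 3, 6, 4, 8, 9, 1, 2, 10]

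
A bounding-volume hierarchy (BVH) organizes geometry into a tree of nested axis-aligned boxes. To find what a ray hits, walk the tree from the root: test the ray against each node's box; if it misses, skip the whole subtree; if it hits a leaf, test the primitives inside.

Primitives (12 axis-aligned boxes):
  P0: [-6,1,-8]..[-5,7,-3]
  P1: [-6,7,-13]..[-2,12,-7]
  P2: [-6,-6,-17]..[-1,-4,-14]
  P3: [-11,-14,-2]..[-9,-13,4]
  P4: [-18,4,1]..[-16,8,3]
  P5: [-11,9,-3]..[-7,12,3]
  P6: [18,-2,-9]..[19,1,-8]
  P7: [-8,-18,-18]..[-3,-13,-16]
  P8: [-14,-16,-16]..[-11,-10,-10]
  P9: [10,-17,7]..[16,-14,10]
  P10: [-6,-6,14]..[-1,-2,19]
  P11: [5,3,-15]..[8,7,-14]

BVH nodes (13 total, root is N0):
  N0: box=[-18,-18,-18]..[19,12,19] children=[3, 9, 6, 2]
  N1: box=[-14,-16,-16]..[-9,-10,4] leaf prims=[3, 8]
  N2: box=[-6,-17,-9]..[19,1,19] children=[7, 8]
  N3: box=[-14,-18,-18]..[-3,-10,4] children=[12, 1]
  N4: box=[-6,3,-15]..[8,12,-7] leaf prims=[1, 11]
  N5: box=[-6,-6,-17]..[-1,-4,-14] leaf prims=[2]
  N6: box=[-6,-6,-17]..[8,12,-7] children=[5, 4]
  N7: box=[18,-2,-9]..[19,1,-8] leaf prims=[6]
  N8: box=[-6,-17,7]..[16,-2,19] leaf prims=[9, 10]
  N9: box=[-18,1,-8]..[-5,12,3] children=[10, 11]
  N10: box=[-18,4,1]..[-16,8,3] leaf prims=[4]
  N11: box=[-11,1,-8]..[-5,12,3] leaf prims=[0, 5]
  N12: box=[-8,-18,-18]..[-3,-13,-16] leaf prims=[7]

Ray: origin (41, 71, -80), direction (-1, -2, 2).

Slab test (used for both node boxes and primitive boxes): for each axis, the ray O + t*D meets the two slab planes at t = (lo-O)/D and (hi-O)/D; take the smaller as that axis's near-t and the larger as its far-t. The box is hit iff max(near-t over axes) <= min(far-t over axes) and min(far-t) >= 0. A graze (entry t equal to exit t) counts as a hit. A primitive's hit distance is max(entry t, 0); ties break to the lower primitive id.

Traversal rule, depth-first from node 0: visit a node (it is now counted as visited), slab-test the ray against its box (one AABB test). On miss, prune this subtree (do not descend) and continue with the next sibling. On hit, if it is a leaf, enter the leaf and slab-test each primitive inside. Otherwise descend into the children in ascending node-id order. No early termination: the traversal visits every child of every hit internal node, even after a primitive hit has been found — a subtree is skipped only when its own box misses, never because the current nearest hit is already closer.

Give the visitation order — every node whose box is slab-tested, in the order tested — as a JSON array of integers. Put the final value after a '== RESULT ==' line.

Trace the traversal:
N0 x:[22,59] y:[59/2,89/2] z:[31,99/2] -> hit [31,89/2], descend [2, 3, 6, 9]
  N2 x:[22,47] y:[35,44] z:[71/2,99/2] -> hit [71/2,44], descend [7, 8]
    N7 x:[22,23] y:[35,73/2] z:[71/2,36] -> miss, prune
    N8 x:[25,47] y:[73/2,44] z:[87/2,99/2] -> hit [87/2,44] leaf, test {P9(miss), P10(miss)}
  N3 x:[44,55] y:[81/2,89/2] z:[31,42] -> miss, prune
  N6 x:[33,47] y:[59/2,77/2] z:[63/2,73/2] -> hit [33,73/2], descend [4, 5]
    N4 x:[33,47] y:[59/2,34] z:[65/2,73/2] -> hit [33,34] leaf, test {P1(miss), P11@t=33}
    N5 x:[42,47] y:[75/2,77/2] z:[63/2,33] -> miss, prune
  N9 x:[46,59] y:[59/2,35] z:[36,83/2] -> miss, prune

Visited [0, 2, 7, 8, 3, 6, 4, 5, 9]. Tests: 9 box, 2 leaf. Nearest: P11.

== RESULT ==
[0, 2, 7, 8, 3, 6, 4, 5, 9]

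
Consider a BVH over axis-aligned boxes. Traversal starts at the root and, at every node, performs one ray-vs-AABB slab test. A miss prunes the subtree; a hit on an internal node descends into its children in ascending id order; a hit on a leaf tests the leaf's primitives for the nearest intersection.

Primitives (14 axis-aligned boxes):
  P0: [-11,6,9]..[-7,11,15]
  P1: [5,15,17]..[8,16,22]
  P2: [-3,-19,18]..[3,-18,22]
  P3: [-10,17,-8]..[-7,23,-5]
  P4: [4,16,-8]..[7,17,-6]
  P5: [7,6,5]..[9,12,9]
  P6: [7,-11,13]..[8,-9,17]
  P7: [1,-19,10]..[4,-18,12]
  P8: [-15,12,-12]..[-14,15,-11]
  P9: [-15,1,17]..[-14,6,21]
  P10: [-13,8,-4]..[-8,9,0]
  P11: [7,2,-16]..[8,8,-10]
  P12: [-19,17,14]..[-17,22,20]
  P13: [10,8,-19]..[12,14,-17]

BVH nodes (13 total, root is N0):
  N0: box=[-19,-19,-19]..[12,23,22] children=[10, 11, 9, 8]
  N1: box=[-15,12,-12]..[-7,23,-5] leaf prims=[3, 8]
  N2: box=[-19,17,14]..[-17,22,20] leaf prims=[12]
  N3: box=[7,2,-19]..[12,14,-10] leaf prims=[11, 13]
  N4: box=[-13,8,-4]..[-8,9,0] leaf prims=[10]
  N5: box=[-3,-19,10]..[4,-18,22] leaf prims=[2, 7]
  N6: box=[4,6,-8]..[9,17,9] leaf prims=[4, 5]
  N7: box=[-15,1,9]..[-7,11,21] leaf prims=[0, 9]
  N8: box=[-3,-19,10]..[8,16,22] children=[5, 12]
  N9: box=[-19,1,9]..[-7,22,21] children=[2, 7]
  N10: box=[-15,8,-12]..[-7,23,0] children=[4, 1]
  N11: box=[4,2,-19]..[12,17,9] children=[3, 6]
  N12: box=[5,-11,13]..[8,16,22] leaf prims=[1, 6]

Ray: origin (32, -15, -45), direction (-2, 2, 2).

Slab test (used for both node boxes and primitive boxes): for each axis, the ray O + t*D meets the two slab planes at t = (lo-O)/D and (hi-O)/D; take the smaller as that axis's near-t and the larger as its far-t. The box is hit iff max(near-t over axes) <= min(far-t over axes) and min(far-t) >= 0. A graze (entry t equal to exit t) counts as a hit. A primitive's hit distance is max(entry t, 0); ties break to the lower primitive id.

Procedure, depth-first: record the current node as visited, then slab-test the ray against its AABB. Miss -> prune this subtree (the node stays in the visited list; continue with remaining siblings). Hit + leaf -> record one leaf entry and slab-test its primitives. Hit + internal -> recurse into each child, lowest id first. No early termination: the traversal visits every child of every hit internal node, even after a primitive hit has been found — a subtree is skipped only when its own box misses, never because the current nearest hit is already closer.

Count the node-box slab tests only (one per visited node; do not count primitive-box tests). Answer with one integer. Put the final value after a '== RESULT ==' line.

Traverse from the root:
N0 x:[10,51/2] y:[-2,19] z:[13,67/2] -> hit [13,19], descend [8, 9, 10, 11]
  N8 x:[12,35/2] y:[-2,31/2] z:[55/2,67/2] -> miss, prune
  N9 x:[39/2,51/2] y:[8,37/2] z:[27,33] -> miss, prune
  N10 x:[39/2,47/2] y:[23/2,19] z:[33/2,45/2] -> miss, prune
  N11 x:[10,14] y:[17/2,16] z:[13,27] -> hit [13,14], descend [3, 6]
    N3 x:[10,25/2] y:[17/2,29/2] z:[13,35/2] -> miss, prune
    N6 x:[23/2,14] y:[21/2,16] z:[37/2,27] -> miss, prune

Summary -> nodes [0, 8, 9, 10, 11, 3, 6]; box-tests=7; leaf-entries=0; first=miss

== RESULT ==
7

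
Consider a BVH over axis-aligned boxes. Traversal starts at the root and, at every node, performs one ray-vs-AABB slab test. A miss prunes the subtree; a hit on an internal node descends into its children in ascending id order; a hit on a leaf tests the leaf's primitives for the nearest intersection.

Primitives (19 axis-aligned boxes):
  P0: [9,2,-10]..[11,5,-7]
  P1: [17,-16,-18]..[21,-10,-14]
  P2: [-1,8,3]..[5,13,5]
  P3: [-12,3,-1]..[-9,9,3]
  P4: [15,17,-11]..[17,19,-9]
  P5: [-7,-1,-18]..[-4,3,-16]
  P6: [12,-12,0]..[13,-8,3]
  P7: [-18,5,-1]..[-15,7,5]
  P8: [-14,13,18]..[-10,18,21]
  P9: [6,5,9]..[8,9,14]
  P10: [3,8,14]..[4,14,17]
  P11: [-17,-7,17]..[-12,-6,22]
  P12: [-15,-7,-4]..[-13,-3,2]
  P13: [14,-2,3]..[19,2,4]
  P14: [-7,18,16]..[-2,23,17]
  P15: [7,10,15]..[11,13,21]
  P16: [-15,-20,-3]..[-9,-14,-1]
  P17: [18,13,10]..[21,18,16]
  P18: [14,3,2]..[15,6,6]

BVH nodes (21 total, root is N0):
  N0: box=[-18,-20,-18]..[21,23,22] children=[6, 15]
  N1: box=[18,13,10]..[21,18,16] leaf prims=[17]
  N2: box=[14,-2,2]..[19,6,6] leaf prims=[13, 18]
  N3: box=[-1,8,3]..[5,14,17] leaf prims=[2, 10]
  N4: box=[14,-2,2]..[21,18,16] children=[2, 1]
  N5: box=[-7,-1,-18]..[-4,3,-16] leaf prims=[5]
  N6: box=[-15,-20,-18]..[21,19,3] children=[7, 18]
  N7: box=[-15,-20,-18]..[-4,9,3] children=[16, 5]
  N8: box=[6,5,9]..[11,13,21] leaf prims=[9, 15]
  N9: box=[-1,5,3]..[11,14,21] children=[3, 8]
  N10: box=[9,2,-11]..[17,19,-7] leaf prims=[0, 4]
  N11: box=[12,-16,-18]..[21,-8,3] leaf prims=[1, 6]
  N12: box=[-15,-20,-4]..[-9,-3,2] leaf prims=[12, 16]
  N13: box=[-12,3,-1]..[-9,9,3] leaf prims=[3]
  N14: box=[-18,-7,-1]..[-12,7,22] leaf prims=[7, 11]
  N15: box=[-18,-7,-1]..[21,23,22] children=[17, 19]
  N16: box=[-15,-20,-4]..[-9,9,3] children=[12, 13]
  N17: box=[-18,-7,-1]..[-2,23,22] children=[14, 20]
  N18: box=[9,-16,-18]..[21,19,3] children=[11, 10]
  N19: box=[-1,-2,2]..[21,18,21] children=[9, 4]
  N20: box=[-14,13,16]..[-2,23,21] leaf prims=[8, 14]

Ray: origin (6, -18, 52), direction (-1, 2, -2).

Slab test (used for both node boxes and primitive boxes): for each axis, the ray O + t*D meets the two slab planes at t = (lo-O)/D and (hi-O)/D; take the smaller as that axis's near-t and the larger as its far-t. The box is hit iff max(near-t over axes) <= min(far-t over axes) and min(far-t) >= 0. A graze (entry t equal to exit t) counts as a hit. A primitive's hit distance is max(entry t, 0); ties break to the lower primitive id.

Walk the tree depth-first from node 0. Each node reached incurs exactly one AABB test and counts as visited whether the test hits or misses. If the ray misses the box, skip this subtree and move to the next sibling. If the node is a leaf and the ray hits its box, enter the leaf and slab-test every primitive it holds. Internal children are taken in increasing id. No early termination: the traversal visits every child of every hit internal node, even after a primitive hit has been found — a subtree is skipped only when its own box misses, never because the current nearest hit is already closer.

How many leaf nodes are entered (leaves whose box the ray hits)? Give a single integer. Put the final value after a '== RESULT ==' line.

Walk:
N0 x:[-15,24] y:[-1,41/2] z:[15,35] -> hit [15,41/2], descend [6, 15]
  N6 x:[-15,21] y:[-1,37/2] z:[49/2,35] -> miss, prune
  N15 x:[-15,24] y:[11/2,41/2] z:[15,53/2] -> hit [15,41/2], descend [17, 19]
    N17 x:[8,24] y:[11/2,41/2] z:[15,53/2] -> hit [15,41/2], descend [14, 20]
      N14 x:[18,24] y:[11/2,25/2] z:[15,53/2] -> miss, prune
      N20 x:[8,20] y:[31/2,41/2] z:[31/2,18] -> hit [31/2,18] leaf, test {P8@t=16, P14(miss)}
    N19 x:[-15,7] y:[8,18] z:[31/2,25] -> miss, prune

order=[0, 6, 15, 17, 14, 20, 19]  |boxes|=7  |leaves|=1  hit=P8

== RESULT ==
1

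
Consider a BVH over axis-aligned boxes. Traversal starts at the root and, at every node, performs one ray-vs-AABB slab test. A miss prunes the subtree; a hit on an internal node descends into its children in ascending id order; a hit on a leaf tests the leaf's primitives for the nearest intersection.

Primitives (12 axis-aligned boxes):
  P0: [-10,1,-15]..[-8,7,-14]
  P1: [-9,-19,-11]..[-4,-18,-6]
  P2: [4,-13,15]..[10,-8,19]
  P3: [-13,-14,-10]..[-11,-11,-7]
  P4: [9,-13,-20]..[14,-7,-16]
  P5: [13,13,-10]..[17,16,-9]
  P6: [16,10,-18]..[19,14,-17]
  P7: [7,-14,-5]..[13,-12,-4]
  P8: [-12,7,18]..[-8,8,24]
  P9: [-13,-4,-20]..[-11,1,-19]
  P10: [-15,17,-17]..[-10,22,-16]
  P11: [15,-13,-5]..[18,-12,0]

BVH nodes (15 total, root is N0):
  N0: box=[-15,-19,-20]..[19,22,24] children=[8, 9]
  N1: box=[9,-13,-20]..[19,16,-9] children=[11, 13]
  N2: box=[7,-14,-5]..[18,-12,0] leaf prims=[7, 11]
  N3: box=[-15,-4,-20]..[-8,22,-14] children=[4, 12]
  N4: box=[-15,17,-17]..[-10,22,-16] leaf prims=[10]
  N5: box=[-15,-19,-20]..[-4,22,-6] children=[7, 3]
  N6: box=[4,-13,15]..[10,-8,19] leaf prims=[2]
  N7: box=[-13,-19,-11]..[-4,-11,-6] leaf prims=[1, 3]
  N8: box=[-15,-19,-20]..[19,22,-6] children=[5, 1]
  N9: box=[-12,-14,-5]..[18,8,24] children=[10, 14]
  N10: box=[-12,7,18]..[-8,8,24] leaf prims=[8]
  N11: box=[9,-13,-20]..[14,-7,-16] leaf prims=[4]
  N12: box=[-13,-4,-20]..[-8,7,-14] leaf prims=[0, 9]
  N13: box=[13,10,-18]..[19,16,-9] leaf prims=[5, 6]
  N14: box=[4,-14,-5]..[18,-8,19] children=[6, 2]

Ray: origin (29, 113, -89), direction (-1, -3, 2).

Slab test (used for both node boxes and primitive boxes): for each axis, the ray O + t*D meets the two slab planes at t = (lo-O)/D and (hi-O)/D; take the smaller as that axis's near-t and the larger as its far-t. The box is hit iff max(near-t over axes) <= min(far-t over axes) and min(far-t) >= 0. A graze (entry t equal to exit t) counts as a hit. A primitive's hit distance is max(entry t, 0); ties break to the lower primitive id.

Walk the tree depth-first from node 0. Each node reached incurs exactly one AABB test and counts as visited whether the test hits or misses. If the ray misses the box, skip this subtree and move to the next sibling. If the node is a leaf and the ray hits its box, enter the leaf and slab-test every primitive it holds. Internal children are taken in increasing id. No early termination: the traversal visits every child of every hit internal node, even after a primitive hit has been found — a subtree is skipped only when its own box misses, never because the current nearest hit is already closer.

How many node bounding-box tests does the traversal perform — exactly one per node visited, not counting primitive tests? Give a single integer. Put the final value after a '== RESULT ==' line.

Trace the traversal:
N0 x:[10,44] y:[91/3,44] z:[69/2,113/2] -> hit [69/2,44], descend [8, 9]
  N8 x:[10,44] y:[91/3,44] z:[69/2,83/2] -> hit [69/2,83/2], descend [1, 5]
    N1 x:[10,20] y:[97/3,42] z:[69/2,40] -> miss, prune
    N5 x:[33,44] y:[91/3,44] z:[69/2,83/2] -> hit [69/2,83/2], descend [3, 7]
      N3 x:[37,44] y:[91/3,39] z:[69/2,75/2] -> hit [37,75/2], descend [4, 12]
        N4 x:[39,44] y:[91/3,32] z:[36,73/2] -> miss, prune
        N12 x:[37,42] y:[106/3,39] z:[69/2,75/2] -> hit [37,75/2] leaf, test {P0@t=37, P9(miss)}
      N7 x:[33,42] y:[124/3,44] z:[39,83/2] -> hit [124/3,83/2] leaf, test {P1(miss), P3(miss)}
  N9 x:[11,41] y:[35,127/3] z:[42,113/2] -> miss, prune

Visited [0, 8, 1, 5, 3, 4, 12, 7, 9]. Tests: 9 box, 2 leaf. Nearest: P0.

== RESULT ==
9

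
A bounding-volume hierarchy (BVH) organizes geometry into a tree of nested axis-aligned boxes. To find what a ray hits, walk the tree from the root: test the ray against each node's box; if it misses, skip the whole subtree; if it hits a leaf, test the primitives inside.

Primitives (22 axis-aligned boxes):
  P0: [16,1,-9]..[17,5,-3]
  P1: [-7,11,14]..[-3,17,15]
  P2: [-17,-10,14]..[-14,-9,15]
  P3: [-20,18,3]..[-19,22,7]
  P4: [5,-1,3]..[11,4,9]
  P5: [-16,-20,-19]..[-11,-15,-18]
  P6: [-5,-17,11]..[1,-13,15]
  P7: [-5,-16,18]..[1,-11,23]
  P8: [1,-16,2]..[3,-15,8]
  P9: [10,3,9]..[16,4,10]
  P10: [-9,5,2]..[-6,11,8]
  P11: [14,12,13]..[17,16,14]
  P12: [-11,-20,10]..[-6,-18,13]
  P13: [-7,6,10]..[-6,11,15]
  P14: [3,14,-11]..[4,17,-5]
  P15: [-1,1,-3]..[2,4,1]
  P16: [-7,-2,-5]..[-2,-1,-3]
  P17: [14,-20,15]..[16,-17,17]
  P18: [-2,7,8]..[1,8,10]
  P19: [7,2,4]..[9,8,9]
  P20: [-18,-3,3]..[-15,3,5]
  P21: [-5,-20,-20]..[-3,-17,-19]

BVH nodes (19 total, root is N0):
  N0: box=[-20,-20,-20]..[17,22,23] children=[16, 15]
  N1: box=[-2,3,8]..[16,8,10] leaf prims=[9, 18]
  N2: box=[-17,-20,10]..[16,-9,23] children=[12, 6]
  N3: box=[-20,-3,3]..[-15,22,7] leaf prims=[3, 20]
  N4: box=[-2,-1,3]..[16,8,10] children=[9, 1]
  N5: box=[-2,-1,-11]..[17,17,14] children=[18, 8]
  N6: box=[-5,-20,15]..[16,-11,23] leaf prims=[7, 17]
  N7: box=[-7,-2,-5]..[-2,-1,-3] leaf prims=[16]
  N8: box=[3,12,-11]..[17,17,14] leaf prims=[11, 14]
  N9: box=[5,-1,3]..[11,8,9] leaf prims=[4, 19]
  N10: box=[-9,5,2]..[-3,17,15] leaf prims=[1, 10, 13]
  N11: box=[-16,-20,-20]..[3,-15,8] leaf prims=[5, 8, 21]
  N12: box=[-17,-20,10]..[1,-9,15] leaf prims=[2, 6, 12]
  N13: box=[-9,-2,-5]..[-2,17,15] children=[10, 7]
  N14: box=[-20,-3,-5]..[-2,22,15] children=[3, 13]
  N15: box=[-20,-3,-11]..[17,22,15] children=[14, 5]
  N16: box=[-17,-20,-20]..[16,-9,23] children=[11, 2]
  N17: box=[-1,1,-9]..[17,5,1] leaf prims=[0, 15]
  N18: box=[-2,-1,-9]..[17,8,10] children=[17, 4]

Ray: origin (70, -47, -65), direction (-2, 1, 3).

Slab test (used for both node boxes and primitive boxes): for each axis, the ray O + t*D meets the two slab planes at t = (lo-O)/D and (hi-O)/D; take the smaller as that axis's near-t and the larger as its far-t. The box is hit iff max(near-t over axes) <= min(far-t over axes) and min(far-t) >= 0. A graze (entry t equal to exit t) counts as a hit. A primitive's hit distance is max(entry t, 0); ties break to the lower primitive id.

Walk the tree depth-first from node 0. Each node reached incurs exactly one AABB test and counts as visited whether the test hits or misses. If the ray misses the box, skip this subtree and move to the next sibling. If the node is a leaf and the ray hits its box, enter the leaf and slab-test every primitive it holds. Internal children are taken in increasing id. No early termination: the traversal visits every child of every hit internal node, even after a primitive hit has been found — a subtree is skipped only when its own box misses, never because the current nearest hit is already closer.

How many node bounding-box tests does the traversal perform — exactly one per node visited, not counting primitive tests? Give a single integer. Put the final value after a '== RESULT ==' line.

Trace the traversal:
N0 x:[53/2,45] y:[27,69] z:[15,88/3] -> hit [27,88/3], descend [15, 16]
  N15 x:[53/2,45] y:[44,69] z:[18,80/3] -> miss, prune
  N16 x:[27,87/2] y:[27,38] z:[15,88/3] -> hit [27,88/3], descend [2, 11]
    N2 x:[27,87/2] y:[27,38] z:[25,88/3] -> hit [27,88/3], descend [6, 12]
      N6 x:[27,75/2] y:[27,36] z:[80/3,88/3] -> hit [27,88/3] leaf, test {P7(miss), P17@t=27}
      N12 x:[69/2,87/2] y:[27,38] z:[25,80/3] -> miss, prune
    N11 x:[67/2,43] y:[27,32] z:[15,73/3] -> miss, prune

order=[0, 15, 16, 2, 6, 12, 11]  |boxes|=7  |leaves|=1  hit=P17

== RESULT ==
7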